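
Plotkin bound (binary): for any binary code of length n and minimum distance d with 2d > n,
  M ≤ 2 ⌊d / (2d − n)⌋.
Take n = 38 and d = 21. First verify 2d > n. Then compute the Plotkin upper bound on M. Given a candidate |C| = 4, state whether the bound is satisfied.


Plotkin bound M ≤ 10; given |C| = 4 ≤ bound (satisfied).

Check applicability: 2d = 42, n = 38.
2d − n = 4 > 0, so Plotkin applies.
Compute d/(2d−n) = 21/4 ≈ 5.2500.
⌊d/(2d−n)⌋ = 5.
Plotkin bound: M ≤ 2·5 = 10.
Given |C| = 4, check: satisfied.
This |C| is below the Plotkin bound.


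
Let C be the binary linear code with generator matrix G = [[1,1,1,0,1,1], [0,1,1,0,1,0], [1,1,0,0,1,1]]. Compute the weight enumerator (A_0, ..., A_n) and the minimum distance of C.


Weight distribution: A_0 = 1, A_1 = 1, A_2 = 2, A_3 = 2, A_4 = 1, A_5 = 1. Minimum distance d = 1.

Enumerate all 2^3 = 8 messages m ∈ F_2^3.
For each, compute codeword c = mG in F_2^6, then tally its weight.
  m = 000 → c = 000000, weight = 0.
  m = 100 → c = 111011, weight = 5.
  m = 010 → c = 011010, weight = 3.
  m = 110 → c = 100001, weight = 2.
  m = 001 → c = 110011, weight = 4.
  m = 101 → c = 001000, weight = 1.
  m = 011 → c = 101001, weight = 3.
  m = 111 → c = 010010, weight = 2.
Tally weights:
  weight 0: 1 codewords.
  weight 1: 1 codewords.
  weight 2: 2 codewords.
  weight 3: 2 codewords.
  weight 4: 1 codewords.
  weight 5: 1 codewords.
Minimum distance d = smallest w > 0 with A_w > 0 = 1.
Sanity: Σ A_w = 8 = 2^3 = 8 ✓.


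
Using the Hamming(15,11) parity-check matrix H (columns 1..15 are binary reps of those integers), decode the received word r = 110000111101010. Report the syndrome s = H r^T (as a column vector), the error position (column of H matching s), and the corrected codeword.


s = (1, 1, 0, 1)^T, error position = 13, corrected codeword c = 110000111101110

Compute s = H r^T mod 2 one row at a time:
  s_1 = 1 + 1 + 1 + 0 + 1 + 0 + 1 + 0 = 5 ≡ 1 (mod 2).
  s_2 = 0 + 0 + 0 + 1 + 1 + 0 + 1 + 0 = 3 ≡ 1 (mod 2).
  s_3 = 1 + 0 + 0 + 1 + 1 + 0 + 1 + 0 = 4 ≡ 0 (mod 2).
  s_4 = 1 + 0 + 0 + 1 + 1 + 0 + 0 + 0 = 3 ≡ 1 (mod 2).
s = (1, 1, 0, 1)^T — this equals column 13 of H (binary 1101), so error is at position 13.
Correct: flip bit 13 of r = 110000111101010 to get c = 110000111101110.


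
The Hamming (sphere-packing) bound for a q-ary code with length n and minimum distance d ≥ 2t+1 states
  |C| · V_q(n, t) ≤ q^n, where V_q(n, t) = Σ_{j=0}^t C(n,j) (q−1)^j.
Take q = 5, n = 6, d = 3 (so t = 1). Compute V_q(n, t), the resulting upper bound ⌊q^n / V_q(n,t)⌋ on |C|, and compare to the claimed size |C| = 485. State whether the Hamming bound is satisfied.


V_q(n, t) = 25, q^n = 15625, Hamming bound = 625, |C| = 485 ≤ bound (satisfied).

Step 1: Compute V_q(n, t) = Σ_{j=0}^1 C(n, j) (q−1)^j.
  j = 0: C(6,0)·(4)^0 = 1·1 = 1.
  j = 1: C(6,1)·(4)^1 = 6·4 = 24.
  V_q(n, t) = 1 + 24 = 25.
Step 2: q^n = 5^6 = 15625.
Step 3: Hamming bound ⌊q^n / V_q(n,t)⌋ = ⌊15625/25⌋ = 625.
Step 4: Compare |C| = 485 to 625: satisfied.
The claimed |C| lies below the Hamming bound.


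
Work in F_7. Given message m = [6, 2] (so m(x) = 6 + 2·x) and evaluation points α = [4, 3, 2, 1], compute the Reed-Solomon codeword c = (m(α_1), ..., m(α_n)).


c = [0, 5, 3, 1]

Message polynomial: m(x) = 6 + 2·x (mod 7).
For each evaluation point α_i, compute m(α_i) mod 7:
  α_1 = 4: Horner steps 2 → 0, so m(4) = 0.
  α_2 = 3: Horner steps 2 → 5, so m(3) = 5.
  α_3 = 2: Horner steps 2 → 3, so m(2) = 3.
  α_4 = 1: Horner steps 2 → 1, so m(1) = 1.
Codeword c = [0, 5, 3, 1] ∈ F_7^4.


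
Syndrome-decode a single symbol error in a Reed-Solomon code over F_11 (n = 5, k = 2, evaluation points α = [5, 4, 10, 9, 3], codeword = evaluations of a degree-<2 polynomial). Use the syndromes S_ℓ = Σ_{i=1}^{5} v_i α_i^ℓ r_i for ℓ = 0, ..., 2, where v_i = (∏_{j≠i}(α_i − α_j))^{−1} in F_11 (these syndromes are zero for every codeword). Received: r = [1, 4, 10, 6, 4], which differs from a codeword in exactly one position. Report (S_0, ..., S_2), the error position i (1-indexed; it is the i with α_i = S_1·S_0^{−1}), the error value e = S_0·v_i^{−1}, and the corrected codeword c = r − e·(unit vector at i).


S = (6, 2, 8), error at position 2, error magnitude e = 7, c = [1, 8, 10, 6, 4].

Step 1: column multipliers v_i = (∏_{j≠i}(α_i − α_j))^{−1} mod 11.
  i = 1 (α = 5): (5−4)(5−10)(5−9)(5−3) = 1·(−5)·(−4)·2 = 40 ≡ 7, so v_1 = 7^{−1} = 8 (mod 11).
  i = 2 (α = 4): (4−5)(4−10)(4−9)(4−3) = (−1)·(−6)·(−5)·1 = −30 ≡ 3, so v_2 = 3^{−1} = 4 (mod 11).
  i = 3 (α = 10): (10−5)(10−4)(10−9)(10−3) = 5·6·1·7 = 210 ≡ 1, so v_3 = 1^{−1} = 1 (mod 11).
  i = 4 (α = 9): (9−5)(9−4)(9−10)(9−3) = 4·5·(−1)·6 = −120 ≡ 1, so v_4 = 1^{−1} = 1 (mod 11).
  i = 5 (α = 3): (3−5)(3−4)(3−10)(3−9) = (−2)·(−1)·(−7)·(−6) = 84 ≡ 7, so v_5 = 7^{−1} = 8 (mod 11).
  v = [8, 4, 1, 1, 8].
Step 2: syndromes of r = [1, 4, 10, 6, 4] (all sums mod 11).
  S_0 = Σ v_i r_i = 8·1 + 4·4 + 1·10 + 1·6 + 8·4 = 72 ≡ 6.
  S_1 = Σ v_i α_i r_i = 8·5·1 + 4·4·4 + 1·10·10 + 1·9·6 + 8·3·4 = 354 ≡ 2.
  α_i^2 mod 11 = [3, 5, 1, 4, 9].
  S_2 = Σ v_i α_i^2 r_i = 8·3·1 + 4·5·4 + 1·1·10 + 1·4·6 + 8·9·4 = 426 ≡ 8.
  S = (6, 2, 8) ≠ 0, so r is not a codeword (an error is present).
Step 3: locate the error. For a single error e at position i, S_ℓ = v_i·e·α_i^ℓ, so α_err = S_1/S_0.
  S_0^{−1} = 6^{−1} = 2 (mod 11), so α_err = 2·2 = 4 ≡ 4 = α_2. Error position i = 2.
  Consistency check: S_2/S_1 = 8·6 = 48 ≡ 4 = α_err ✓ (single-error assumption holds).
Step 4: error magnitude e = S_0/v_2 = S_0·∏_{j≠2}(α_2 − α_j) = 6·3 = 18 ≡ 7 (mod 11).
Step 5: correct position 2: c_2 = r_2 − e = 4 − 7 ≡ 8 (mod 11). Hence c = [1, 8, 10, 6, 4].
  Check: interpolating c through the α_i gives m(x) = 3 + 4·x (degree < 2) with m(α_i) = c_i for every i, so c is indeed a codeword.


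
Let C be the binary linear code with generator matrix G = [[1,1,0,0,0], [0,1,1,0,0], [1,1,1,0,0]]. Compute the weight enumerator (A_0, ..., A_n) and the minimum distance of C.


Weight distribution: A_0 = 1, A_1 = 3, A_2 = 3, A_3 = 1. Minimum distance d = 1.

Enumerate all 2^3 = 8 messages m ∈ F_2^3.
For each, compute codeword c = mG in F_2^5, then tally its weight.
  m = 000 → c = 00000, weight = 0.
  m = 100 → c = 11000, weight = 2.
  m = 010 → c = 01100, weight = 2.
  m = 110 → c = 10100, weight = 2.
  m = 001 → c = 11100, weight = 3.
  m = 101 → c = 00100, weight = 1.
  m = 011 → c = 10000, weight = 1.
  m = 111 → c = 01000, weight = 1.
Tally weights:
  weight 0: 1 codewords.
  weight 1: 3 codewords.
  weight 2: 3 codewords.
  weight 3: 1 codewords.
Minimum distance d = smallest w > 0 with A_w > 0 = 1.
Sanity: Σ A_w = 8 = 2^3 = 8 ✓.


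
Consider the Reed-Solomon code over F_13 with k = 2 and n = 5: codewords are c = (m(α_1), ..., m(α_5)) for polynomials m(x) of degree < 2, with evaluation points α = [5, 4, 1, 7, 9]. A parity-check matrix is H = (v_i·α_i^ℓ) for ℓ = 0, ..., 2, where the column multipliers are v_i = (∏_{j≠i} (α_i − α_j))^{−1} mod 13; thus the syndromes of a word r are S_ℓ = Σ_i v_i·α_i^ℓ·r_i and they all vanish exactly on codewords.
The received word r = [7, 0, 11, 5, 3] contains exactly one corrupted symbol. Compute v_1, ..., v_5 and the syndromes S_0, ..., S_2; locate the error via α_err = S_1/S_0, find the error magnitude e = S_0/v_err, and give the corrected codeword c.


S = (10, 1, 4), error at position 2, error magnitude e = 5, c = [7, 8, 11, 5, 3].

Step 1: column multipliers v_i = (∏_{j≠i}(α_i − α_j))^{−1} mod 13.
  i = 1 (α = 5): (5−4)(5−1)(5−7)(5−9) = 1·4·(−2)·(−4) = 32 ≡ 6, so v_1 = 6^{−1} = 11 (mod 13).
  i = 2 (α = 4): (4−5)(4−1)(4−7)(4−9) = (−1)·3·(−3)·(−5) = −45 ≡ 7, so v_2 = 7^{−1} = 2 (mod 13).
  i = 3 (α = 1): (1−5)(1−4)(1−7)(1−9) = (−4)·(−3)·(−6)·(−8) = 576 ≡ 4, so v_3 = 4^{−1} = 10 (mod 13).
  i = 4 (α = 7): (7−5)(7−4)(7−1)(7−9) = 2·3·6·(−2) = −72 ≡ 6, so v_4 = 6^{−1} = 11 (mod 13).
  i = 5 (α = 9): (9−5)(9−4)(9−1)(9−7) = 4·5·8·2 = 320 ≡ 8, so v_5 = 8^{−1} = 5 (mod 13).
  v = [11, 2, 10, 11, 5].
Step 2: syndromes of r = [7, 0, 11, 5, 3] (all sums mod 13).
  S_0 = Σ v_i r_i = 11·7 + 2·0 + 10·11 + 11·5 + 5·3 = 257 ≡ 10.
  S_1 = Σ v_i α_i r_i = 11·5·7 + 2·4·0 + 10·1·11 + 11·7·5 + 5·9·3 = 1015 ≡ 1.
  α_i^2 mod 13 = [12, 3, 1, 10, 3].
  S_2 = Σ v_i α_i^2 r_i = 11·12·7 + 2·3·0 + 10·1·11 + 11·10·5 + 5·3·3 = 1629 ≡ 4.
  S = (10, 1, 4) ≠ 0, so r is not a codeword (an error is present).
Step 3: locate the error. For a single error e at position i, S_ℓ = v_i·e·α_i^ℓ, so α_err = S_1/S_0.
  S_0^{−1} = 10^{−1} = 4 (mod 13), so α_err = 1·4 = 4 ≡ 4 = α_2. Error position i = 2.
  Consistency check: S_2/S_1 = 4·1 = 4 ≡ 4 = α_err ✓ (single-error assumption holds).
Step 4: error magnitude e = S_0/v_2 = S_0·∏_{j≠2}(α_2 − α_j) = 10·7 = 70 ≡ 5 (mod 13).
Step 5: correct position 2: c_2 = r_2 − e = 0 − 5 ≡ 8 (mod 13). Hence c = [7, 8, 11, 5, 3].
  Check: interpolating c through the α_i gives m(x) = 12 + 12·x (degree < 2) with m(α_i) = c_i for every i, so c is indeed a codeword.


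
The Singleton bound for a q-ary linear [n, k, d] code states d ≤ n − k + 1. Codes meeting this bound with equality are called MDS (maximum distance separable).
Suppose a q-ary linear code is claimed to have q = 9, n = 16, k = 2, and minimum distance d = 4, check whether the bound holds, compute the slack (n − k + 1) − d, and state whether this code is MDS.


Singleton RHS = n − k + 1 = 15, slack = 11, bound satisfied, not MDS.

Singleton bound: d ≤ n − k + 1.
Here n = 16, k = 2, so n − k + 1 = 15.
Given d = 4, check d ≤ 15: YES.
Slack = (n − k + 1) − d = 11.
The code is NOT MDS (slack = 11 > 0).
Description: the claimed parameters are [16, 2, 4]_9; such a code would be non-MDS.


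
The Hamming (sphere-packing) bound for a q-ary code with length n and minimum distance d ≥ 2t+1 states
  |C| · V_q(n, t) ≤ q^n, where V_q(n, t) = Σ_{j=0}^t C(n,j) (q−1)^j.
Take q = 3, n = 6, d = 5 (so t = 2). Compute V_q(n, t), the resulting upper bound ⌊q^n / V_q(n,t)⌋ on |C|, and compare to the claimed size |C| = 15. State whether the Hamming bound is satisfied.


V_q(n, t) = 73, q^n = 729, Hamming bound = 9, |C| = 15 > bound (violated).

Step 1: Compute V_q(n, t) = Σ_{j=0}^2 C(n, j) (q−1)^j.
  j = 0: C(6,0)·(2)^0 = 1·1 = 1.
  j = 1: C(6,1)·(2)^1 = 6·2 = 12.
  j = 2: C(6,2)·(2)^2 = 15·4 = 60.
  V_q(n, t) = 1 + 12 + 60 = 73.
Step 2: q^n = 3^6 = 729.
Step 3: Hamming bound ⌊q^n / V_q(n,t)⌋ = ⌊729/73⌋ = 9.
Step 4: Compare |C| = 15 to 9: violated.
The claimed |C| lies above the Hamming bound, so no 3-ary code of length 6 with d ≥ 5 can have 15 codewords.


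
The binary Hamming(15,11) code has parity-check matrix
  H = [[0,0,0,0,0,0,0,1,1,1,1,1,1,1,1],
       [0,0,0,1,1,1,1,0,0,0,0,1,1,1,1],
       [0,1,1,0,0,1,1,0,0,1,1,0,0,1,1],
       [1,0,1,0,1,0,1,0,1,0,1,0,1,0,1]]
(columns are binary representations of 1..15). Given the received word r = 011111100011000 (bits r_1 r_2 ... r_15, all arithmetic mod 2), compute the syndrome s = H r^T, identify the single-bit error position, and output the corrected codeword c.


s = (0, 1, 1, 0)^T, error position = 6, corrected codeword c = 011110100011000

Compute s = H r^T mod 2 one row at a time:
  s_1 = 0 + 0 + 0 + 1 + 1 + 0 + 0 + 0 = 2 ≡ 0 (mod 2).
  s_2 = 1 + 1 + 1 + 1 + 1 + 0 + 0 + 0 = 5 ≡ 1 (mod 2).
  s_3 = 1 + 1 + 1 + 1 + 0 + 1 + 0 + 0 = 5 ≡ 1 (mod 2).
  s_4 = 0 + 1 + 1 + 1 + 0 + 1 + 0 + 0 = 4 ≡ 0 (mod 2).
s = (0, 1, 1, 0)^T — this equals column 6 of H (binary 0110), so error is at position 6.
Correct: flip bit 6 of r = 011111100011000 to get c = 011110100011000.


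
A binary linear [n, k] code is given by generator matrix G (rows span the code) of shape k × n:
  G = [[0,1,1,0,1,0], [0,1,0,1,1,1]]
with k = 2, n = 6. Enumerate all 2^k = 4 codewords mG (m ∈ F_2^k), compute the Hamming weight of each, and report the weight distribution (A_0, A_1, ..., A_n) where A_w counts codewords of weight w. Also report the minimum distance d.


Weight distribution: A_0 = 1, A_3 = 2, A_4 = 1. Minimum distance d = 3.

Enumerate all 2^2 = 4 messages m ∈ F_2^2.
For each, compute codeword c = mG in F_2^6, then tally its weight.
  m = 00 → c = 000000, weight = 0.
  m = 10 → c = 011010, weight = 3.
  m = 01 → c = 010111, weight = 4.
  m = 11 → c = 001101, weight = 3.
Tally weights:
  weight 0: 1 codewords.
  weight 3: 2 codewords.
  weight 4: 1 codewords.
Minimum distance d = smallest w > 0 with A_w > 0 = 3.
Sanity: Σ A_w = 4 = 2^2 = 4 ✓.


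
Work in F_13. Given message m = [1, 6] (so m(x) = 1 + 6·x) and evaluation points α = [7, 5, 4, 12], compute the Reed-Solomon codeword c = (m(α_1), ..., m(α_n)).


c = [4, 5, 12, 8]

Message polynomial: m(x) = 1 + 6·x (mod 13).
For each evaluation point α_i, compute m(α_i) mod 13:
  α_1 = 7: Horner steps 6 → 4, so m(7) = 4.
  α_2 = 5: Horner steps 6 → 5, so m(5) = 5.
  α_3 = 4: Horner steps 6 → 12, so m(4) = 12.
  α_4 = 12: Horner steps 6 → 8, so m(12) = 8.
Codeword c = [4, 5, 12, 8] ∈ F_13^4.


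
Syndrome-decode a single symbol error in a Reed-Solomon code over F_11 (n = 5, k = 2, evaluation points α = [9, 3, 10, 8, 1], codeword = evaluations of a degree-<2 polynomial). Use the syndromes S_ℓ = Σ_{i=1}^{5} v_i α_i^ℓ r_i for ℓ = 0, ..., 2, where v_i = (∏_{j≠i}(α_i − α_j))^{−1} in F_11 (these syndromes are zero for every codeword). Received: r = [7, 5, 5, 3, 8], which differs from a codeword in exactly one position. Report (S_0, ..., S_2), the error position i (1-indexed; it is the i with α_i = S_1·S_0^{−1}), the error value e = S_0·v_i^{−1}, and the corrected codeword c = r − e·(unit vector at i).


S = (1, 10, 1), error at position 3, error magnitude e = 5, c = [7, 5, 0, 3, 8].

Step 1: column multipliers v_i = (∏_{j≠i}(α_i − α_j))^{−1} mod 11.
  i = 1 (α = 9): (9−3)(9−10)(9−8)(9−1) = 6·(−1)·1·8 = −48 ≡ 7, so v_1 = 7^{−1} = 8 (mod 11).
  i = 2 (α = 3): (3−9)(3−10)(3−8)(3−1) = (−6)·(−7)·(−5)·2 = −420 ≡ 9, so v_2 = 9^{−1} = 5 (mod 11).
  i = 3 (α = 10): (10−9)(10−3)(10−8)(10−1) = 1·7·2·9 = 126 ≡ 5, so v_3 = 5^{−1} = 9 (mod 11).
  i = 4 (α = 8): (8−9)(8−3)(8−10)(8−1) = (−1)·5·(−2)·7 = 70 ≡ 4, so v_4 = 4^{−1} = 3 (mod 11).
  i = 5 (α = 1): (1−9)(1−3)(1−10)(1−8) = (−8)·(−2)·(−9)·(−7) = 1008 ≡ 7, so v_5 = 7^{−1} = 8 (mod 11).
  v = [8, 5, 9, 3, 8].
Step 2: syndromes of r = [7, 5, 5, 3, 8] (all sums mod 11).
  S_0 = Σ v_i r_i = 8·7 + 5·5 + 9·5 + 3·3 + 8·8 = 199 ≡ 1.
  S_1 = Σ v_i α_i r_i = 8·9·7 + 5·3·5 + 9·10·5 + 3·8·3 + 8·1·8 = 1165 ≡ 10.
  α_i^2 mod 11 = [4, 9, 1, 9, 1].
  S_2 = Σ v_i α_i^2 r_i = 8·4·7 + 5·9·5 + 9·1·5 + 3·9·3 + 8·1·8 = 639 ≡ 1.
  S = (1, 10, 1) ≠ 0, so r is not a codeword (an error is present).
Step 3: locate the error. For a single error e at position i, S_ℓ = v_i·e·α_i^ℓ, so α_err = S_1/S_0.
  S_0^{−1} = 1^{−1} = 1 (mod 11), so α_err = 10·1 = 10 ≡ 10 = α_3. Error position i = 3.
  Consistency check: S_2/S_1 = 1·10 = 10 ≡ 10 = α_err ✓ (single-error assumption holds).
Step 4: error magnitude e = S_0/v_3 = S_0·∏_{j≠3}(α_3 − α_j) = 1·5 = 5 ≡ 5 (mod 11).
Step 5: correct position 3: c_3 = r_3 − e = 5 − 5 ≡ 0 (mod 11). Hence c = [7, 5, 0, 3, 8].
  Check: interpolating c through the α_i gives m(x) = 4 + 4·x (degree < 2) with m(α_i) = c_i for every i, so c is indeed a codeword.


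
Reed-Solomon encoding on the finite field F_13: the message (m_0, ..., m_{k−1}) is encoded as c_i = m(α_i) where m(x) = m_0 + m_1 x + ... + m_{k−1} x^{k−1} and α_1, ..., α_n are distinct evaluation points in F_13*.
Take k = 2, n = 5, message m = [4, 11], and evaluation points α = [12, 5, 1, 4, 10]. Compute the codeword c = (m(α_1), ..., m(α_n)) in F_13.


c = [6, 7, 2, 9, 10]

Message polynomial: m(x) = 4 + 11·x (mod 13).
For each evaluation point α_i, compute m(α_i) mod 13:
  α_1 = 12: Horner steps 11 → 6, so m(12) = 6.
  α_2 = 5: Horner steps 11 → 7, so m(5) = 7.
  α_3 = 1: Horner steps 11 → 2, so m(1) = 2.
  α_4 = 4: Horner steps 11 → 9, so m(4) = 9.
  α_5 = 10: Horner steps 11 → 10, so m(10) = 10.
Codeword c = [6, 7, 2, 9, 10] ∈ F_13^5.


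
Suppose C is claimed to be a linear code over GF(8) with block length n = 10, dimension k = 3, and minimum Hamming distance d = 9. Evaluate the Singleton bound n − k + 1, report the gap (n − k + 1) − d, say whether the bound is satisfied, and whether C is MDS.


Singleton RHS = n − k + 1 = 8, slack = -1, bound violated (no such code; not MDS).

Singleton bound: d ≤ n − k + 1.
Here n = 10, k = 3, so n − k + 1 = 8.
Given d = 9, check d ≤ 8: NO.
Slack = (n − k + 1) − d = -1.
The slack is negative: d = 9 exceeds n − k + 1 = 8 by 1, so the Singleton bound is violated and no linear [10, 3, 9]_8 code can exist. In particular it is not MDS (MDS requires d = n − k + 1 exactly).
Description: the claimed parameters are [10, 3, 9]_8; such a code would be impossible (violates the Singleton bound).


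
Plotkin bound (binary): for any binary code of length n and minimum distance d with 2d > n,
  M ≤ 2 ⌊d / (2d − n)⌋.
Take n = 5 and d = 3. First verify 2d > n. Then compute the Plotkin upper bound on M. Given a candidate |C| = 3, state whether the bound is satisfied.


Plotkin bound M ≤ 6; given |C| = 3 ≤ bound (satisfied).

Check applicability: 2d = 6, n = 5.
2d − n = 1 > 0, so Plotkin applies.
Compute d/(2d−n) = 3/1 ≈ 3.0000.
⌊d/(2d−n)⌋ = 3.
Plotkin bound: M ≤ 2·3 = 6.
Given |C| = 3, check: satisfied.
This |C| is below the Plotkin bound.


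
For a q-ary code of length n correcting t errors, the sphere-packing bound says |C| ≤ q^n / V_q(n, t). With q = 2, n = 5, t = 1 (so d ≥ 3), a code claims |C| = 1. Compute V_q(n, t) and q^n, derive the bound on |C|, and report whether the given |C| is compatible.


V_q(n, t) = 6, q^n = 32, Hamming bound = 5, |C| = 1 ≤ bound (satisfied).

Step 1: Compute V_q(n, t) = Σ_{j=0}^1 C(n, j) (q−1)^j.
  j = 0: C(5,0)·(1)^0 = 1·1 = 1.
  j = 1: C(5,1)·(1)^1 = 5·1 = 5.
  V_q(n, t) = 1 + 5 = 6.
Step 2: q^n = 2^5 = 32.
Step 3: Hamming bound ⌊q^n / V_q(n,t)⌋ = ⌊32/6⌋ = 5.
Step 4: Compare |C| = 1 to 5: satisfied.
The claimed |C| lies below the Hamming bound.


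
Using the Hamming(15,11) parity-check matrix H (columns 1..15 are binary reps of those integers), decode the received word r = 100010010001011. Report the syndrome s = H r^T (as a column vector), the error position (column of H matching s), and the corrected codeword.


s = (0, 0, 0, 1)^T, error position = 1, corrected codeword c = 000010010001011

Compute s = H r^T mod 2 one row at a time:
  s_1 = 1 + 0 + 0 + 0 + 1 + 0 + 1 + 1 = 4 ≡ 0 (mod 2).
  s_2 = 0 + 1 + 0 + 0 + 1 + 0 + 1 + 1 = 4 ≡ 0 (mod 2).
  s_3 = 0 + 0 + 0 + 0 + 0 + 0 + 1 + 1 = 2 ≡ 0 (mod 2).
  s_4 = 1 + 0 + 1 + 0 + 0 + 0 + 0 + 1 = 3 ≡ 1 (mod 2).
s = (0, 0, 0, 1)^T — this equals column 1 of H (binary 0001), so error is at position 1.
Correct: flip bit 1 of r = 100010010001011 to get c = 000010010001011.


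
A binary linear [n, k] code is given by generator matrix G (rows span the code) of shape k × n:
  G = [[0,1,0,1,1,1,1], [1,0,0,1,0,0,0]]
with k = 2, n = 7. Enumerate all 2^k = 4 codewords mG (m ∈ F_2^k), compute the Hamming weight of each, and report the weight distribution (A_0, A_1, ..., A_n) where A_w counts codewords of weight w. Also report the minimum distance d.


Weight distribution: A_0 = 1, A_2 = 1, A_5 = 2. Minimum distance d = 2.

Enumerate all 2^2 = 4 messages m ∈ F_2^2.
For each, compute codeword c = mG in F_2^7, then tally its weight.
  m = 00 → c = 0000000, weight = 0.
  m = 10 → c = 0101111, weight = 5.
  m = 01 → c = 1001000, weight = 2.
  m = 11 → c = 1100111, weight = 5.
Tally weights:
  weight 0: 1 codewords.
  weight 2: 1 codewords.
  weight 5: 2 codewords.
Minimum distance d = smallest w > 0 with A_w > 0 = 2.
Sanity: Σ A_w = 4 = 2^2 = 4 ✓.


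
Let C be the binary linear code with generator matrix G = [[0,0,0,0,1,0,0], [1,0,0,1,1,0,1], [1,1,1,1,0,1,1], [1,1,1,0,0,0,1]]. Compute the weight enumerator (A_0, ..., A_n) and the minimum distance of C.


Weight distribution: A_0 = 1, A_1 = 1, A_2 = 1, A_3 = 5, A_4 = 5, A_5 = 1, A_6 = 1, A_7 = 1. Minimum distance d = 1.

Enumerate all 2^4 = 16 messages m ∈ F_2^4.
For each, compute codeword c = mG in F_2^7, then tally its weight.
  m = 0000 → c = 0000000, weight = 0.
  m = 1000 → c = 0000100, weight = 1.
  m = 0100 → c = 1001101, weight = 4.
  m = 1100 → c = 1001001, weight = 3.
  m = 0010 → c = 1111011, weight = 6.
  m = 1010 → c = 1111111, weight = 7.
  m = 0110 → c = 0110110, weight = 4.
  m = 1110 → c = 0110010, weight = 3.
  m = 0001 → c = 1110001, weight = 4.
  m = 1001 → c = 1110101, weight = 5.
  m = 0101 → c = 0111100, weight = 4.
  m = 1101 → c = 0111000, weight = 3.
  m = 0011 → c = 0001010, weight = 2.
  m = 1011 → c = 0001110, weight = 3.
  m = 0111 → c = 1000111, weight = 4.
  m = 1111 → c = 1000011, weight = 3.
Tally weights:
  weight 0: 1 codewords.
  weight 1: 1 codewords.
  weight 2: 1 codewords.
  weight 3: 5 codewords.
  weight 4: 5 codewords.
  weight 5: 1 codewords.
  weight 6: 1 codewords.
  weight 7: 1 codewords.
Minimum distance d = smallest w > 0 with A_w > 0 = 1.
Sanity: Σ A_w = 16 = 2^4 = 16 ✓.


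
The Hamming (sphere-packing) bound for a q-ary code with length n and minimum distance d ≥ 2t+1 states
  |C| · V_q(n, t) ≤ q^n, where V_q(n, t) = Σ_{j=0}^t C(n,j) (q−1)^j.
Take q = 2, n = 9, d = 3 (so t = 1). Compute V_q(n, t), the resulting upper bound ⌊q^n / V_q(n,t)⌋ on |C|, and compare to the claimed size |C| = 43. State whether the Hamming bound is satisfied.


V_q(n, t) = 10, q^n = 512, Hamming bound = 51, |C| = 43 ≤ bound (satisfied).

Step 1: Compute V_q(n, t) = Σ_{j=0}^1 C(n, j) (q−1)^j.
  j = 0: C(9,0)·(1)^0 = 1·1 = 1.
  j = 1: C(9,1)·(1)^1 = 9·1 = 9.
  V_q(n, t) = 1 + 9 = 10.
Step 2: q^n = 2^9 = 512.
Step 3: Hamming bound ⌊q^n / V_q(n,t)⌋ = ⌊512/10⌋ = 51.
Step 4: Compare |C| = 43 to 51: satisfied.
The claimed |C| lies below the Hamming bound.


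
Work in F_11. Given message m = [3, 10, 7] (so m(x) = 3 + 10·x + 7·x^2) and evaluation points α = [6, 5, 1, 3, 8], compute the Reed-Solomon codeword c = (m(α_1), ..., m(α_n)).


c = [7, 8, 9, 8, 3]

Message polynomial: m(x) = 3 + 10·x + 7·x^2 (mod 11).
For each evaluation point α_i, compute m(α_i) mod 11:
  α_1 = 6: Horner steps 7 → 8 → 7, so m(6) = 7.
  α_2 = 5: Horner steps 7 → 1 → 8, so m(5) = 8.
  α_3 = 1: Horner steps 7 → 6 → 9, so m(1) = 9.
  α_4 = 3: Horner steps 7 → 9 → 8, so m(3) = 8.
  α_5 = 8: Horner steps 7 → 0 → 3, so m(8) = 3.
Codeword c = [7, 8, 9, 8, 3] ∈ F_11^5.


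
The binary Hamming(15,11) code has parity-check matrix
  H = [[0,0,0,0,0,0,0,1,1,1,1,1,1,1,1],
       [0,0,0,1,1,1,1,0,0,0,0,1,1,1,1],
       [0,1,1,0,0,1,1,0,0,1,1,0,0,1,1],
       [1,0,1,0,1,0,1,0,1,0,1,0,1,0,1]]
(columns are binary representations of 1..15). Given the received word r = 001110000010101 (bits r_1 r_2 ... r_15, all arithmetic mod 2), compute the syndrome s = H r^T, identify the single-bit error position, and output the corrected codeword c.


s = (1, 0, 1, 1)^T, error position = 11, corrected codeword c = 001110000000101

Compute s = H r^T mod 2 one row at a time:
  s_1 = 0 + 0 + 0 + 1 + 0 + 1 + 0 + 1 = 3 ≡ 1 (mod 2).
  s_2 = 1 + 1 + 0 + 0 + 0 + 1 + 0 + 1 = 4 ≡ 0 (mod 2).
  s_3 = 0 + 1 + 0 + 0 + 0 + 1 + 0 + 1 = 3 ≡ 1 (mod 2).
  s_4 = 0 + 1 + 1 + 0 + 0 + 1 + 1 + 1 = 5 ≡ 1 (mod 2).
s = (1, 0, 1, 1)^T — this equals column 11 of H (binary 1011), so error is at position 11.
Correct: flip bit 11 of r = 001110000010101 to get c = 001110000000101.


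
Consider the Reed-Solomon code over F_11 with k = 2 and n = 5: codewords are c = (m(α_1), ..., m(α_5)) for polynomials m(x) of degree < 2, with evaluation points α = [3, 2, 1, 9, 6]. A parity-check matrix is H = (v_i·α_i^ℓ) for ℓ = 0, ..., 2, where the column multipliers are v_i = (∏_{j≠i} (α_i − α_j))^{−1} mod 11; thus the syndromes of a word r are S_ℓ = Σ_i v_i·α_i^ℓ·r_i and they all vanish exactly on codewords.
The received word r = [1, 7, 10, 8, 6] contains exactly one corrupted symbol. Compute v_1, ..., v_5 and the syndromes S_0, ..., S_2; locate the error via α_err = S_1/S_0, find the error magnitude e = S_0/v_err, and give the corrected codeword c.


S = (10, 8, 2), error at position 1, error magnitude e = 8, c = [4, 7, 10, 8, 6].

Step 1: column multipliers v_i = (∏_{j≠i}(α_i − α_j))^{−1} mod 11.
  i = 1 (α = 3): (3−2)(3−1)(3−9)(3−6) = 1·2·(−6)·(−3) = 36 ≡ 3, so v_1 = 3^{−1} = 4 (mod 11).
  i = 2 (α = 2): (2−3)(2−1)(2−9)(2−6) = (−1)·1·(−7)·(−4) = −28 ≡ 5, so v_2 = 5^{−1} = 9 (mod 11).
  i = 3 (α = 1): (1−3)(1−2)(1−9)(1−6) = (−2)·(−1)·(−8)·(−5) = 80 ≡ 3, so v_3 = 3^{−1} = 4 (mod 11).
  i = 4 (α = 9): (9−3)(9−2)(9−1)(9−6) = 6·7·8·3 = 1008 ≡ 7, so v_4 = 7^{−1} = 8 (mod 11).
  i = 5 (α = 6): (6−3)(6−2)(6−1)(6−9) = 3·4·5·(−3) = −180 ≡ 7, so v_5 = 7^{−1} = 8 (mod 11).
  v = [4, 9, 4, 8, 8].
Step 2: syndromes of r = [1, 7, 10, 8, 6] (all sums mod 11).
  S_0 = Σ v_i r_i = 4·1 + 9·7 + 4·10 + 8·8 + 8·6 = 219 ≡ 10.
  S_1 = Σ v_i α_i r_i = 4·3·1 + 9·2·7 + 4·1·10 + 8·9·8 + 8·6·6 = 1042 ≡ 8.
  α_i^2 mod 11 = [9, 4, 1, 4, 3].
  S_2 = Σ v_i α_i^2 r_i = 4·9·1 + 9·4·7 + 4·1·10 + 8·4·8 + 8·3·6 = 728 ≡ 2.
  S = (10, 8, 2) ≠ 0, so r is not a codeword (an error is present).
Step 3: locate the error. For a single error e at position i, S_ℓ = v_i·e·α_i^ℓ, so α_err = S_1/S_0.
  S_0^{−1} = 10^{−1} = 10 (mod 11), so α_err = 8·10 = 80 ≡ 3 = α_1. Error position i = 1.
  Consistency check: S_2/S_1 = 2·7 = 14 ≡ 3 = α_err ✓ (single-error assumption holds).
Step 4: error magnitude e = S_0/v_1 = S_0·∏_{j≠1}(α_1 − α_j) = 10·3 = 30 ≡ 8 (mod 11).
Step 5: correct position 1: c_1 = r_1 − e = 1 − 8 ≡ 4 (mod 11). Hence c = [4, 7, 10, 8, 6].
  Check: interpolating c through the α_i gives m(x) = 2 + 8·x (degree < 2) with m(α_i) = c_i for every i, so c is indeed a codeword.


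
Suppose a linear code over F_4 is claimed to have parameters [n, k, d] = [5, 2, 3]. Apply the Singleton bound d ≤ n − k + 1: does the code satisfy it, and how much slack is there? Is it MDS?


Singleton RHS = n − k + 1 = 4, slack = 1, bound satisfied, not MDS.

Singleton bound: d ≤ n − k + 1.
Here n = 5, k = 2, so n − k + 1 = 4.
Given d = 3, check d ≤ 4: YES.
Slack = (n − k + 1) − d = 1.
The code is NOT MDS (slack = 1 > 0).
Description: the claimed parameters are [5, 2, 3]_4; such a code would be non-MDS.


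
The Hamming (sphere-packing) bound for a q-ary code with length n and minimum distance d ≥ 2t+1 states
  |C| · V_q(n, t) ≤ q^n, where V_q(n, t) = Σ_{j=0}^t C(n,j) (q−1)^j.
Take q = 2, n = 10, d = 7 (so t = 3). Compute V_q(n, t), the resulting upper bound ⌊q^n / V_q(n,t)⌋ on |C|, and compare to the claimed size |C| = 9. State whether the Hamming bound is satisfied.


V_q(n, t) = 176, q^n = 1024, Hamming bound = 5, |C| = 9 > bound (violated).

Step 1: Compute V_q(n, t) = Σ_{j=0}^3 C(n, j) (q−1)^j.
  j = 0: C(10,0)·(1)^0 = 1·1 = 1.
  j = 1: C(10,1)·(1)^1 = 10·1 = 10.
  j = 2: C(10,2)·(1)^2 = 45·1 = 45.
  j = 3: C(10,3)·(1)^3 = 120·1 = 120.
  V_q(n, t) = 1 + 10 + 45 + 120 = 176.
Step 2: q^n = 2^10 = 1024.
Step 3: Hamming bound ⌊q^n / V_q(n,t)⌋ = ⌊1024/176⌋ = 5.
Step 4: Compare |C| = 9 to 5: violated.
The claimed |C| lies above the Hamming bound, so no 2-ary code of length 10 with d ≥ 7 can have 9 codewords.


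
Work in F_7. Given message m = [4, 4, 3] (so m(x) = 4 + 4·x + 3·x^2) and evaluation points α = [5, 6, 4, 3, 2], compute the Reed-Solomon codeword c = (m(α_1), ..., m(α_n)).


c = [1, 3, 5, 1, 3]

Message polynomial: m(x) = 4 + 4·x + 3·x^2 (mod 7).
For each evaluation point α_i, compute m(α_i) mod 7:
  α_1 = 5: Horner steps 3 → 5 → 1, so m(5) = 1.
  α_2 = 6: Horner steps 3 → 1 → 3, so m(6) = 3.
  α_3 = 4: Horner steps 3 → 2 → 5, so m(4) = 5.
  α_4 = 3: Horner steps 3 → 6 → 1, so m(3) = 1.
  α_5 = 2: Horner steps 3 → 3 → 3, so m(2) = 3.
Codeword c = [1, 3, 5, 1, 3] ∈ F_7^5.


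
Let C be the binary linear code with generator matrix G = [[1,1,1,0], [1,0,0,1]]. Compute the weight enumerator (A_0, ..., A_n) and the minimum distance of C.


Weight distribution: A_0 = 1, A_2 = 1, A_3 = 2. Minimum distance d = 2.

Enumerate all 2^2 = 4 messages m ∈ F_2^2.
For each, compute codeword c = mG in F_2^4, then tally its weight.
  m = 00 → c = 0000, weight = 0.
  m = 10 → c = 1110, weight = 3.
  m = 01 → c = 1001, weight = 2.
  m = 11 → c = 0111, weight = 3.
Tally weights:
  weight 0: 1 codewords.
  weight 2: 1 codewords.
  weight 3: 2 codewords.
Minimum distance d = smallest w > 0 with A_w > 0 = 2.
Sanity: Σ A_w = 4 = 2^2 = 4 ✓.


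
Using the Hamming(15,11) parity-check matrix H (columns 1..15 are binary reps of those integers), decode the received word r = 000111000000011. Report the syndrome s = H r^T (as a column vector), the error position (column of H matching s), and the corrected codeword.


s = (0, 1, 1, 0)^T, error position = 6, corrected codeword c = 000110000000011

Compute s = H r^T mod 2 one row at a time:
  s_1 = 0 + 0 + 0 + 0 + 0 + 0 + 1 + 1 = 2 ≡ 0 (mod 2).
  s_2 = 1 + 1 + 1 + 0 + 0 + 0 + 1 + 1 = 5 ≡ 1 (mod 2).
  s_3 = 0 + 0 + 1 + 0 + 0 + 0 + 1 + 1 = 3 ≡ 1 (mod 2).
  s_4 = 0 + 0 + 1 + 0 + 0 + 0 + 0 + 1 = 2 ≡ 0 (mod 2).
s = (0, 1, 1, 0)^T — this equals column 6 of H (binary 0110), so error is at position 6.
Correct: flip bit 6 of r = 000111000000011 to get c = 000110000000011.


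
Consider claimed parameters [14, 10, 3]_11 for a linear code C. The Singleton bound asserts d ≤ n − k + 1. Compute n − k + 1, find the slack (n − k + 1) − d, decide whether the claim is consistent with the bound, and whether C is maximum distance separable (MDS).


Singleton RHS = n − k + 1 = 5, slack = 2, bound satisfied, not MDS.

Singleton bound: d ≤ n − k + 1.
Here n = 14, k = 10, so n − k + 1 = 5.
Given d = 3, check d ≤ 5: YES.
Slack = (n − k + 1) − d = 2.
The code is NOT MDS (slack = 2 > 0).
Description: the claimed parameters are [14, 10, 3]_11; such a code would be non-MDS.


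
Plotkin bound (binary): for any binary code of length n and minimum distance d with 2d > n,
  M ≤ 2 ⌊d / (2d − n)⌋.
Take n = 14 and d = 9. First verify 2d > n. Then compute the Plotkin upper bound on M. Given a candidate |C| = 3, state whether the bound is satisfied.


Plotkin bound M ≤ 4; given |C| = 3 ≤ bound (satisfied).

Check applicability: 2d = 18, n = 14.
2d − n = 4 > 0, so Plotkin applies.
Compute d/(2d−n) = 9/4 ≈ 2.2500.
⌊d/(2d−n)⌋ = 2.
Plotkin bound: M ≤ 2·2 = 4.
Given |C| = 3, check: satisfied.
This |C| is below the Plotkin bound.


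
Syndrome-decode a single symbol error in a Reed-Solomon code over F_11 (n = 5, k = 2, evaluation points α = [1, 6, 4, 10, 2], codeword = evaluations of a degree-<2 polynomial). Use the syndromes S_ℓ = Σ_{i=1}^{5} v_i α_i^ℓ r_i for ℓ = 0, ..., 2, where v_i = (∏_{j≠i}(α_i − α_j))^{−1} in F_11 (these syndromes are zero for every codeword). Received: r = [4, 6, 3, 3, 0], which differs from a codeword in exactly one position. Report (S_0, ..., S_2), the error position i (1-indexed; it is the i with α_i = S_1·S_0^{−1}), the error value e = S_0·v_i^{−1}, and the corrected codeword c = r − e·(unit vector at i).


S = (2, 9, 2), error at position 4, error magnitude e = 2, c = [4, 6, 3, 1, 0].

Step 1: column multipliers v_i = (∏_{j≠i}(α_i − α_j))^{−1} mod 11.
  i = 1 (α = 1): (1−6)(1−4)(1−10)(1−2) = (−5)·(−3)·(−9)·(−1) = 135 ≡ 3, so v_1 = 3^{−1} = 4 (mod 11).
  i = 2 (α = 6): (6−1)(6−4)(6−10)(6−2) = 5·2·(−4)·4 = −160 ≡ 5, so v_2 = 5^{−1} = 9 (mod 11).
  i = 3 (α = 4): (4−1)(4−6)(4−10)(4−2) = 3·(−2)·(−6)·2 = 72 ≡ 6, so v_3 = 6^{−1} = 2 (mod 11).
  i = 4 (α = 10): (10−1)(10−6)(10−4)(10−2) = 9·4·6·8 = 1728 ≡ 1, so v_4 = 1^{−1} = 1 (mod 11).
  i = 5 (α = 2): (2−1)(2−6)(2−4)(2−10) = 1·(−4)·(−2)·(−8) = −64 ≡ 2, so v_5 = 2^{−1} = 6 (mod 11).
  v = [4, 9, 2, 1, 6].
Step 2: syndromes of r = [4, 6, 3, 3, 0] (all sums mod 11).
  S_0 = Σ v_i r_i = 4·4 + 9·6 + 2·3 + 1·3 + 6·0 = 79 ≡ 2.
  S_1 = Σ v_i α_i r_i = 4·1·4 + 9·6·6 + 2·4·3 + 1·10·3 + 6·2·0 = 394 ≡ 9.
  α_i^2 mod 11 = [1, 3, 5, 1, 4].
  S_2 = Σ v_i α_i^2 r_i = 4·1·4 + 9·3·6 + 2·5·3 + 1·1·3 + 6·4·0 = 211 ≡ 2.
  S = (2, 9, 2) ≠ 0, so r is not a codeword (an error is present).
Step 3: locate the error. For a single error e at position i, S_ℓ = v_i·e·α_i^ℓ, so α_err = S_1/S_0.
  S_0^{−1} = 2^{−1} = 6 (mod 11), so α_err = 9·6 = 54 ≡ 10 = α_4. Error position i = 4.
  Consistency check: S_2/S_1 = 2·5 = 10 ≡ 10 = α_err ✓ (single-error assumption holds).
Step 4: error magnitude e = S_0/v_4 = S_0·∏_{j≠4}(α_4 − α_j) = 2·1 = 2 ≡ 2 (mod 11).
Step 5: correct position 4: c_4 = r_4 − e = 3 − 2 ≡ 1 (mod 11). Hence c = [4, 6, 3, 1, 0].
  Check: interpolating c through the α_i gives m(x) = 8 + 7·x (degree < 2) with m(α_i) = c_i for every i, so c is indeed a codeword.


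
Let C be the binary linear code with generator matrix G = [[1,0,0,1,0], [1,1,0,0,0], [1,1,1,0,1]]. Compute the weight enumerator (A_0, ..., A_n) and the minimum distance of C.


Weight distribution: A_0 = 1, A_2 = 4, A_4 = 3. Minimum distance d = 2.

Enumerate all 2^3 = 8 messages m ∈ F_2^3.
For each, compute codeword c = mG in F_2^5, then tally its weight.
  m = 000 → c = 00000, weight = 0.
  m = 100 → c = 10010, weight = 2.
  m = 010 → c = 11000, weight = 2.
  m = 110 → c = 01010, weight = 2.
  m = 001 → c = 11101, weight = 4.
  m = 101 → c = 01111, weight = 4.
  m = 011 → c = 00101, weight = 2.
  m = 111 → c = 10111, weight = 4.
Tally weights:
  weight 0: 1 codewords.
  weight 2: 4 codewords.
  weight 4: 3 codewords.
Minimum distance d = smallest w > 0 with A_w > 0 = 2.
Sanity: Σ A_w = 8 = 2^3 = 8 ✓.


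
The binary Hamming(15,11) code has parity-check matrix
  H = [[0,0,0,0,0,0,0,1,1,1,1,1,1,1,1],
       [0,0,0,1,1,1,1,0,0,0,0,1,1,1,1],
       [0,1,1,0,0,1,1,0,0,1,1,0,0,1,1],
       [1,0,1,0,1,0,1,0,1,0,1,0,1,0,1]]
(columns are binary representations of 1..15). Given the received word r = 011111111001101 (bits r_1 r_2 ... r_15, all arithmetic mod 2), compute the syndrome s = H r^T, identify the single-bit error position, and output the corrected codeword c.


s = (1, 1, 1, 0)^T, error position = 14, corrected codeword c = 011111111001111

Compute s = H r^T mod 2 one row at a time:
  s_1 = 1 + 1 + 0 + 0 + 1 + 1 + 0 + 1 = 5 ≡ 1 (mod 2).
  s_2 = 1 + 1 + 1 + 1 + 1 + 1 + 0 + 1 = 7 ≡ 1 (mod 2).
  s_3 = 1 + 1 + 1 + 1 + 0 + 0 + 0 + 1 = 5 ≡ 1 (mod 2).
  s_4 = 0 + 1 + 1 + 1 + 1 + 0 + 1 + 1 = 6 ≡ 0 (mod 2).
s = (1, 1, 1, 0)^T — this equals column 14 of H (binary 1110), so error is at position 14.
Correct: flip bit 14 of r = 011111111001101 to get c = 011111111001111.


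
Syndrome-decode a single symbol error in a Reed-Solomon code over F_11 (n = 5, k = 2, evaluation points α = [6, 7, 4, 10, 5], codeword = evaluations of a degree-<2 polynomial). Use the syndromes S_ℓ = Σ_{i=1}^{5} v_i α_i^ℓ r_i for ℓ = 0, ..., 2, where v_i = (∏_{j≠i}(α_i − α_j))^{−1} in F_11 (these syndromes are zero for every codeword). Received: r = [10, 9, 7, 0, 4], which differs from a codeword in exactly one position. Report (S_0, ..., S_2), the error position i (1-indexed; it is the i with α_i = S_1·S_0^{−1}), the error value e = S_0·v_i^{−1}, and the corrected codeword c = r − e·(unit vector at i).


S = (8, 4, 2), error at position 1, error magnitude e = 9, c = [1, 9, 7, 0, 4].

Step 1: column multipliers v_i = (∏_{j≠i}(α_i − α_j))^{−1} mod 11.
  i = 1 (α = 6): (6−7)(6−4)(6−10)(6−5) = (−1)·2·(−4)·1 = 8 ≡ 8, so v_1 = 8^{−1} = 7 (mod 11).
  i = 2 (α = 7): (7−6)(7−4)(7−10)(7−5) = 1·3·(−3)·2 = −18 ≡ 4, so v_2 = 4^{−1} = 3 (mod 11).
  i = 3 (α = 4): (4−6)(4−7)(4−10)(4−5) = (−2)·(−3)·(−6)·(−1) = 36 ≡ 3, so v_3 = 3^{−1} = 4 (mod 11).
  i = 4 (α = 10): (10−6)(10−7)(10−4)(10−5) = 4·3·6·5 = 360 ≡ 8, so v_4 = 8^{−1} = 7 (mod 11).
  i = 5 (α = 5): (5−6)(5−7)(5−4)(5−10) = (−1)·(−2)·1·(−5) = −10 ≡ 1, so v_5 = 1^{−1} = 1 (mod 11).
  v = [7, 3, 4, 7, 1].
Step 2: syndromes of r = [10, 9, 7, 0, 4] (all sums mod 11).
  S_0 = Σ v_i r_i = 7·10 + 3·9 + 4·7 + 7·0 + 1·4 = 129 ≡ 8.
  S_1 = Σ v_i α_i r_i = 7·6·10 + 3·7·9 + 4·4·7 + 7·10·0 + 1·5·4 = 741 ≡ 4.
  α_i^2 mod 11 = [3, 5, 5, 1, 3].
  S_2 = Σ v_i α_i^2 r_i = 7·3·10 + 3·5·9 + 4·5·7 + 7·1·0 + 1·3·4 = 497 ≡ 2.
  S = (8, 4, 2) ≠ 0, so r is not a codeword (an error is present).
Step 3: locate the error. For a single error e at position i, S_ℓ = v_i·e·α_i^ℓ, so α_err = S_1/S_0.
  S_0^{−1} = 8^{−1} = 7 (mod 11), so α_err = 4·7 = 28 ≡ 6 = α_1. Error position i = 1.
  Consistency check: S_2/S_1 = 2·3 = 6 ≡ 6 = α_err ✓ (single-error assumption holds).
Step 4: error magnitude e = S_0/v_1 = S_0·∏_{j≠1}(α_1 − α_j) = 8·8 = 64 ≡ 9 (mod 11).
Step 5: correct position 1: c_1 = r_1 − e = 10 − 9 ≡ 1 (mod 11). Hence c = [1, 9, 7, 0, 4].
  Check: interpolating c through the α_i gives m(x) = 8 + 8·x (degree < 2) with m(α_i) = c_i for every i, so c is indeed a codeword.


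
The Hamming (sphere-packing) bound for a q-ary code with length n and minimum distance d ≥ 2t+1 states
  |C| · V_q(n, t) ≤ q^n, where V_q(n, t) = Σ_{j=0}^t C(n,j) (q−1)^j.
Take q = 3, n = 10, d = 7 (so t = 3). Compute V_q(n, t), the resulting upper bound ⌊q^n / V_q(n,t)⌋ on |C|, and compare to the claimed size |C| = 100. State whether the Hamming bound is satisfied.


V_q(n, t) = 1161, q^n = 59049, Hamming bound = 50, |C| = 100 > bound (violated).

Step 1: Compute V_q(n, t) = Σ_{j=0}^3 C(n, j) (q−1)^j.
  j = 0: C(10,0)·(2)^0 = 1·1 = 1.
  j = 1: C(10,1)·(2)^1 = 10·2 = 20.
  j = 2: C(10,2)·(2)^2 = 45·4 = 180.
  j = 3: C(10,3)·(2)^3 = 120·8 = 960.
  V_q(n, t) = 1 + 20 + 180 + 960 = 1161.
Step 2: q^n = 3^10 = 59049.
Step 3: Hamming bound ⌊q^n / V_q(n,t)⌋ = ⌊59049/1161⌋ = 50.
Step 4: Compare |C| = 100 to 50: violated.
The claimed |C| lies above the Hamming bound, so no 3-ary code of length 10 with d ≥ 7 can have 100 codewords.


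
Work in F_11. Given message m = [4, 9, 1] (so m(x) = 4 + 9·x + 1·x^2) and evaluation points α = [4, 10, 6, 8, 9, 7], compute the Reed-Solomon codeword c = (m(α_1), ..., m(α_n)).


c = [1, 7, 6, 8, 1, 6]

Message polynomial: m(x) = 4 + 9·x + 1·x^2 (mod 11).
For each evaluation point α_i, compute m(α_i) mod 11:
  α_1 = 4: Horner steps 1 → 2 → 1, so m(4) = 1.
  α_2 = 10: Horner steps 1 → 8 → 7, so m(10) = 7.
  α_3 = 6: Horner steps 1 → 4 → 6, so m(6) = 6.
  α_4 = 8: Horner steps 1 → 6 → 8, so m(8) = 8.
  α_5 = 9: Horner steps 1 → 7 → 1, so m(9) = 1.
  α_6 = 7: Horner steps 1 → 5 → 6, so m(7) = 6.
Codeword c = [1, 7, 6, 8, 1, 6] ∈ F_11^6.


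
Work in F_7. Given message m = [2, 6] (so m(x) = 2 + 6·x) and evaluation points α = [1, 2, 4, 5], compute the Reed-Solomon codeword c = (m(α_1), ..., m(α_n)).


c = [1, 0, 5, 4]

Message polynomial: m(x) = 2 + 6·x (mod 7).
For each evaluation point α_i, compute m(α_i) mod 7:
  α_1 = 1: Horner steps 6 → 1, so m(1) = 1.
  α_2 = 2: Horner steps 6 → 0, so m(2) = 0.
  α_3 = 4: Horner steps 6 → 5, so m(4) = 5.
  α_4 = 5: Horner steps 6 → 4, so m(5) = 4.
Codeword c = [1, 0, 5, 4] ∈ F_7^4.
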